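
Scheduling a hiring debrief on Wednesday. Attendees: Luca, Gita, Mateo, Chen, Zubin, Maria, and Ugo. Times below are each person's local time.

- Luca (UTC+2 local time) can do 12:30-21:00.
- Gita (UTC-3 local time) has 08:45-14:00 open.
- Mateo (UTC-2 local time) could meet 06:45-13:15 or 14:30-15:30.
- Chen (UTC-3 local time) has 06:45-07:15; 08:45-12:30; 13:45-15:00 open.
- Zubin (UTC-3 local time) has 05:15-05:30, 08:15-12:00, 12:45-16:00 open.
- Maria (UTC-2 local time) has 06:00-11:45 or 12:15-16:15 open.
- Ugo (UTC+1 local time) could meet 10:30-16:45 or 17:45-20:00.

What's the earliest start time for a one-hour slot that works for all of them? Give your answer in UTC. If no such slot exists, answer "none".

Luca in UTC: 10:30-19:00 (subtract 2h to convert from UTC+2).
Gita in UTC: 11:45-17:00 (add 3h to convert from UTC-3).
Mateo in UTC: 08:45-15:15, 16:30-17:30 (add 2h to convert from UTC-2).
Chen in UTC: 09:45-10:15, 11:45-15:30, 16:45-18:00 (add 3h to convert from UTC-3).
Zubin in UTC: 08:15-08:30, 11:15-15:00, 15:45-19:00 (add 3h to convert from UTC-3).
Maria in UTC: 08:00-13:45, 14:15-18:15 (add 2h to convert from UTC-2).
Ugo in UTC: 09:30-15:45, 16:45-19:00 (subtract 1h to convert from UTC+1).
Luca ∩ Gita: 11:45-17:00.
Luca ∩ Gita ∩ Mateo: 11:45-15:15, 16:30-17:00.
Luca ∩ Gita ∩ Mateo ∩ Chen: 11:45-15:15, 16:45-17:00.
Luca ∩ Gita ∩ Mateo ∩ Chen ∩ Zubin: 11:45-15:00, 16:45-17:00.
Luca ∩ Gita ∩ Mateo ∩ Chen ∩ Zubin ∩ Maria: 11:45-13:45, 14:15-15:00, 16:45-17:00.
Luca ∩ Gita ∩ Mateo ∩ Chen ∩ Zubin ∩ Maria ∩ Ugo: 11:45-13:45, 14:15-15:00, 16:45-17:00.
The first common window of at least 60 minutes is 11:45-13:45, so the earliest start is 11:45.

11:45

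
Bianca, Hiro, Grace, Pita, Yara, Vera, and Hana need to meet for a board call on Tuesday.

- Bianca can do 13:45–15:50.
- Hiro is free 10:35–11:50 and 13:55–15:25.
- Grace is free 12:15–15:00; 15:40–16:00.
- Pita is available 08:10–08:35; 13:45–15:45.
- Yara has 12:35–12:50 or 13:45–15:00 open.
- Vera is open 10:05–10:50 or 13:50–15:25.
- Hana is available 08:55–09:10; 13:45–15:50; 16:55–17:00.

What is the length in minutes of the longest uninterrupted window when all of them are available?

65

Bianca ∩ Hiro: 13:55-15:25.
Bianca ∩ Hiro ∩ Grace: 13:55-15:00.
Bianca ∩ Hiro ∩ Grace ∩ Pita: 13:55-15:00.
Bianca ∩ Hiro ∩ Grace ∩ Pita ∩ Yara: 13:55-15:00.
Bianca ∩ Hiro ∩ Grace ∩ Pita ∩ Yara ∩ Vera: 13:55-15:00.
Bianca ∩ Hiro ∩ Grace ∩ Pita ∩ Yara ∩ Vera ∩ Hana: 13:55-15:00.
The longest is 13:55-15:00 at 65 minutes.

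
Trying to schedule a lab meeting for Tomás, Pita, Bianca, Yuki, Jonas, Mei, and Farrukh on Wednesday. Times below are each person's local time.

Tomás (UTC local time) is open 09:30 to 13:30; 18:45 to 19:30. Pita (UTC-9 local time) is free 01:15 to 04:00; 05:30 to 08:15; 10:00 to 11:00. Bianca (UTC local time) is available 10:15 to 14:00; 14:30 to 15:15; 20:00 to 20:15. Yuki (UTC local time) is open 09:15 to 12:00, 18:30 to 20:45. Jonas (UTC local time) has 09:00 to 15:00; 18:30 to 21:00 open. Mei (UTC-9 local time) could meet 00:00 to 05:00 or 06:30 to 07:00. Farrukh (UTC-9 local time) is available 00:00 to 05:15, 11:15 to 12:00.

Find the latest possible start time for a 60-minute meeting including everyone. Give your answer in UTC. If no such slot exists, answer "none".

Tomás in UTC: 09:30-13:30, 18:45-19:30.
Pita in UTC: 10:15-13:00, 14:30-17:15, 19:00-20:00 (add 9h to convert from UTC-9).
Bianca in UTC: 10:15-14:00, 14:30-15:15, 20:00-20:15.
Yuki in UTC: 09:15-12:00, 18:30-20:45.
Jonas in UTC: 09:00-15:00, 18:30-21:00.
Mei in UTC: 09:00-14:00, 15:30-16:00 (add 9h to convert from UTC-9).
Farrukh in UTC: 09:00-14:15, 20:15-21:00 (add 9h to convert from UTC-9).
Tomás ∩ Pita: 10:15-13:00, 19:00-19:30.
Tomás ∩ Pita ∩ Bianca: 10:15-13:00.
Tomás ∩ Pita ∩ Bianca ∩ Yuki: 10:15-12:00.
Tomás ∩ Pita ∩ Bianca ∩ Yuki ∩ Jonas: 10:15-12:00.
Tomás ∩ Pita ∩ Bianca ∩ Yuki ∩ Jonas ∩ Mei: 10:15-12:00.
Tomás ∩ Pita ∩ Bianca ∩ Yuki ∩ Jonas ∩ Mei ∩ Farrukh: 10:15-12:00.
So the common availability across everyone is 10:15-12:00.
The last common window of at least 60 minutes is 10:15-12:00; a 60-minute meeting can start as late as 11:00 and still end by 12:00.

11:00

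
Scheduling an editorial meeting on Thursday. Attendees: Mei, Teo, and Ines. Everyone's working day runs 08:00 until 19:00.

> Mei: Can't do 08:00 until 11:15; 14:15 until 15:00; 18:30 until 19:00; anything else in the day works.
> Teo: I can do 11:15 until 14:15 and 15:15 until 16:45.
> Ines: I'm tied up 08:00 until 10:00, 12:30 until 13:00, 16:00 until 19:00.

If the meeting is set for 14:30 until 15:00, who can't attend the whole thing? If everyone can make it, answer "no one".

Mei free: 11:15-14:15, 15:00-18:30 (invert busy blocks within the working day).
Teo free: 11:15-14:15, 15:15-16:45.
Ines free: 10:00-12:30, 13:00-16:00 (invert busy blocks within the working day).
Mei: not fully free for 14:30-15:00. Teo: not fully free for 14:30-15:00. Ines: free for 14:30-15:00.

Mei, Teo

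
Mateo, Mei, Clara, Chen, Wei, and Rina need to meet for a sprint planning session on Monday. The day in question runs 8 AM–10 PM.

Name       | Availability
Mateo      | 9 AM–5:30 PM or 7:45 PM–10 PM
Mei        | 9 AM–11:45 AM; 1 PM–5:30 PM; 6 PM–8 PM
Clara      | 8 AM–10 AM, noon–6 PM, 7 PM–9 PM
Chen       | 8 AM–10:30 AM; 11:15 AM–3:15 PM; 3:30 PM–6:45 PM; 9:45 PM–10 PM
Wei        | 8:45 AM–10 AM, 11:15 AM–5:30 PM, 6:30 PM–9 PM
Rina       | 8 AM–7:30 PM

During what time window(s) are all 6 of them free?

09:00-10:00, 13:00-15:15, 15:30-17:30

Mateo ∩ Mei: 09:00-11:45, 13:00-17:30, 19:45-20:00.
Mateo ∩ Mei ∩ Clara: 09:00-10:00, 13:00-17:30, 19:45-20:00.
Mateo ∩ Mei ∩ Clara ∩ Chen: 09:00-10:00, 13:00-15:15, 15:30-17:30.
Mateo ∩ Mei ∩ Clara ∩ Chen ∩ Wei: 09:00-10:00, 13:00-15:15, 15:30-17:30.
Mateo ∩ Mei ∩ Clara ∩ Chen ∩ Wei ∩ Rina: 09:00-10:00, 13:00-15:15, 15:30-17:30.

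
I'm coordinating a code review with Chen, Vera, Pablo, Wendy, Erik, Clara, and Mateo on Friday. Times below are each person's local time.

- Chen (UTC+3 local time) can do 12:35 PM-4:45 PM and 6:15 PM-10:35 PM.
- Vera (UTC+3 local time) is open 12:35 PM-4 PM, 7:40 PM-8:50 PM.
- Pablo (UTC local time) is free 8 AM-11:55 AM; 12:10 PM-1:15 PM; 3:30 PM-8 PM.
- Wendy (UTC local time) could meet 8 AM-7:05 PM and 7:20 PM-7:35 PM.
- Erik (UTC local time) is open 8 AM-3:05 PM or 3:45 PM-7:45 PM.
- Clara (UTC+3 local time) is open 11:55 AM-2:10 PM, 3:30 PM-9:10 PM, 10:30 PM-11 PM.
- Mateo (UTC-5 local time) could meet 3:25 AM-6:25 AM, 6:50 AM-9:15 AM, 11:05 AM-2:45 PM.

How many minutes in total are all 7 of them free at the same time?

195

Chen in UTC: 09:35-13:45, 15:15-19:35 (subtract 3h to convert from UTC+3).
Vera in UTC: 09:35-13:00, 16:40-17:50 (subtract 3h to convert from UTC+3).
Pablo in UTC: 08:00-11:55, 12:10-13:15, 15:30-20:00.
Wendy in UTC: 08:00-19:05, 19:20-19:35.
Erik in UTC: 08:00-15:05, 15:45-19:45.
Clara in UTC: 08:55-11:10, 12:30-18:10, 19:30-20:00 (subtract 3h to convert from UTC+3).
Mateo in UTC: 08:25-11:25, 11:50-14:15, 16:05-19:45 (add 5h to convert from UTC-5).
Chen ∩ Vera: 09:35-13:00, 16:40-17:50.
Chen ∩ Vera ∩ Pablo: 09:35-11:55, 12:10-13:00, 16:40-17:50.
Chen ∩ Vera ∩ Pablo ∩ Wendy: 09:35-11:55, 12:10-13:00, 16:40-17:50.
Chen ∩ Vera ∩ Pablo ∩ Wendy ∩ Erik: 09:35-11:55, 12:10-13:00, 16:40-17:50.
Chen ∩ Vera ∩ Pablo ∩ Wendy ∩ Erik ∩ Clara: 09:35-11:10, 12:30-13:00, 16:40-17:50.
Chen ∩ Vera ∩ Pablo ∩ Wendy ∩ Erik ∩ Clara ∩ Mateo: 09:35-11:10, 12:30-13:00, 16:40-17:50.
Summing the common windows: 95 + 30 + 70 = 195 minutes.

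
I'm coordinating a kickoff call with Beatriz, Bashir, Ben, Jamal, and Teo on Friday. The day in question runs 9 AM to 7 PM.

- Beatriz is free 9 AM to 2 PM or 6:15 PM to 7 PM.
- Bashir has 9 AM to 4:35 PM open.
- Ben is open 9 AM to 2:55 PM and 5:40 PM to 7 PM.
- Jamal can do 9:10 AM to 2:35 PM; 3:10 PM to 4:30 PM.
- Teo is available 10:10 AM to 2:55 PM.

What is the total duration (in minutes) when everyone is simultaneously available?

Beatriz ∩ Bashir: 09:00-14:00.
Beatriz ∩ Bashir ∩ Ben: 09:00-14:00.
Beatriz ∩ Bashir ∩ Ben ∩ Jamal: 09:10-14:00.
Beatriz ∩ Bashir ∩ Ben ∩ Jamal ∩ Teo: 10:10-14:00.
So the common availability across everyone is 10:10-14:00.
That's a single block of 230 minutes.

230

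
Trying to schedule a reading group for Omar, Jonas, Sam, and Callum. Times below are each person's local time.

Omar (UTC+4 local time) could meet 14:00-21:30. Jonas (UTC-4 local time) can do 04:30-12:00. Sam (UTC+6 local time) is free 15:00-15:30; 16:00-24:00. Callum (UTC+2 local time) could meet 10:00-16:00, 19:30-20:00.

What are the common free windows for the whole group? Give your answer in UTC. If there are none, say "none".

10:00-14:00

Omar in UTC: 10:00-17:30 (subtract 4h to convert from UTC+4).
Jonas in UTC: 08:30-16:00 (add 4h to convert from UTC-4).
Sam in UTC: 09:00-09:30, 10:00-18:00 (subtract 6h to convert from UTC+6).
Callum in UTC: 08:00-14:00, 17:30-18:00 (subtract 2h to convert from UTC+2).
Omar ∩ Jonas: 10:00-16:00.
Omar ∩ Jonas ∩ Sam: 10:00-16:00.
Omar ∩ Jonas ∩ Sam ∩ Callum: 10:00-14:00.
So the common availability across everyone is 10:00-14:00.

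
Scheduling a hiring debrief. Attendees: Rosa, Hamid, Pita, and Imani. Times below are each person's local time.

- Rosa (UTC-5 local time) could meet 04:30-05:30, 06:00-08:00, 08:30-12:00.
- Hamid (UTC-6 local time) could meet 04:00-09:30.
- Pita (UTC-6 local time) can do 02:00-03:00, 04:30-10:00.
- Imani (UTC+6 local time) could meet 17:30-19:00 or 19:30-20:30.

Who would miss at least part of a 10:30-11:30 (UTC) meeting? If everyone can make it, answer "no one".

Imani, Rosa

Rosa in UTC: 09:30-10:30, 11:00-13:00, 13:30-17:00 (add 5h to convert from UTC-5).
Hamid in UTC: 10:00-15:30 (add 6h to convert from UTC-6).
Pita in UTC: 08:00-09:00, 10:30-16:00 (add 6h to convert from UTC-6).
Imani in UTC: 11:30-13:00, 13:30-14:30 (subtract 6h to convert from UTC+6).
Rosa: not fully free for 10:30-11:30. Hamid: free for 10:30-11:30. Pita: free for 10:30-11:30. Imani: not fully free for 10:30-11:30.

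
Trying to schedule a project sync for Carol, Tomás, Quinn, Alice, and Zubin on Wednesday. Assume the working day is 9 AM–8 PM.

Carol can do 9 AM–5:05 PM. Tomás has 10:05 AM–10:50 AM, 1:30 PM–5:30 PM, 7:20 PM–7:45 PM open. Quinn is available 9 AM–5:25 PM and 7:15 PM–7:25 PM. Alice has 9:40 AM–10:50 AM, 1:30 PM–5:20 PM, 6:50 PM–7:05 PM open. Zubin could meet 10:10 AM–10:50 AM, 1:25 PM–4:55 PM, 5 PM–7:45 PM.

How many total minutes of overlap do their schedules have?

250

Carol ∩ Tomás: 10:05-10:50, 13:30-17:05.
Carol ∩ Tomás ∩ Quinn: 10:05-10:50, 13:30-17:05.
Carol ∩ Tomás ∩ Quinn ∩ Alice: 10:05-10:50, 13:30-17:05.
Carol ∩ Tomás ∩ Quinn ∩ Alice ∩ Zubin: 10:10-10:50, 13:30-16:55, 17:00-17:05.
Those are the intersection windows.
Summing the common windows: 40 + 205 + 5 = 250 minutes.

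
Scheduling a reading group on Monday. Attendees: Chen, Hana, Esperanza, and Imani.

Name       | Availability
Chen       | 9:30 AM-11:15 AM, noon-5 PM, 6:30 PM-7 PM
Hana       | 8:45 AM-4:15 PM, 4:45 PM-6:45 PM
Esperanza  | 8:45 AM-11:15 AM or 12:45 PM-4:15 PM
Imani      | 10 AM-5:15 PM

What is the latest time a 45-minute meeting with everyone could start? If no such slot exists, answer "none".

15:30

Chen ∩ Hana: 09:30-11:15, 12:00-16:15, 16:45-17:00, 18:30-18:45.
Chen ∩ Hana ∩ Esperanza: 09:30-11:15, 12:45-16:15.
Chen ∩ Hana ∩ Esperanza ∩ Imani: 10:00-11:15, 12:45-16:15.
The last common window of at least 45 minutes is 12:45-16:15; a 45-minute meeting can start as late as 15:30 and still end by 16:15.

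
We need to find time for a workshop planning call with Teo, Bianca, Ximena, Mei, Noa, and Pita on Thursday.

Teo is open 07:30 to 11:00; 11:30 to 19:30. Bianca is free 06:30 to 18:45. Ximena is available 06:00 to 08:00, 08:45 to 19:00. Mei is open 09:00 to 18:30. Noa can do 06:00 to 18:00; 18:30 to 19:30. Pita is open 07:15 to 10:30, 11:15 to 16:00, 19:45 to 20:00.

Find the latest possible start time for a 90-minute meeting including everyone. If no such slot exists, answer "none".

14:30

Teo ∩ Bianca: 07:30-11:00, 11:30-18:45.
Teo ∩ Bianca ∩ Ximena: 07:30-08:00, 08:45-11:00, 11:30-18:45.
Teo ∩ Bianca ∩ Ximena ∩ Mei: 09:00-11:00, 11:30-18:30.
Teo ∩ Bianca ∩ Ximena ∩ Mei ∩ Noa: 09:00-11:00, 11:30-18:00.
Teo ∩ Bianca ∩ Ximena ∩ Mei ∩ Noa ∩ Pita: 09:00-10:30, 11:30-16:00.
So the common availability across everyone is 09:00-10:30, 11:30-16:00.
The last common window of at least 90 minutes is 11:30-16:00; a 90-minute meeting can start as late as 14:30 and still end by 16:00.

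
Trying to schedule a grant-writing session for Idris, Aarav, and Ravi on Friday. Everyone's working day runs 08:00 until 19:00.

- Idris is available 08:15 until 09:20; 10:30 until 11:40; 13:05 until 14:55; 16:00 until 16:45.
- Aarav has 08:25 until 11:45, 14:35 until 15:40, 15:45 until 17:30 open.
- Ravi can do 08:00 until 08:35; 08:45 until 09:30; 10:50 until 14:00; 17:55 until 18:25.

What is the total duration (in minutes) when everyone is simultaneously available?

Idris ∩ Aarav: 08:25-09:20, 10:30-11:40, 14:35-14:55, 16:00-16:45.
Idris ∩ Aarav ∩ Ravi: 08:25-08:35, 08:45-09:20, 10:50-11:40.
Summing the common windows: 10 + 35 + 50 = 95 minutes.

95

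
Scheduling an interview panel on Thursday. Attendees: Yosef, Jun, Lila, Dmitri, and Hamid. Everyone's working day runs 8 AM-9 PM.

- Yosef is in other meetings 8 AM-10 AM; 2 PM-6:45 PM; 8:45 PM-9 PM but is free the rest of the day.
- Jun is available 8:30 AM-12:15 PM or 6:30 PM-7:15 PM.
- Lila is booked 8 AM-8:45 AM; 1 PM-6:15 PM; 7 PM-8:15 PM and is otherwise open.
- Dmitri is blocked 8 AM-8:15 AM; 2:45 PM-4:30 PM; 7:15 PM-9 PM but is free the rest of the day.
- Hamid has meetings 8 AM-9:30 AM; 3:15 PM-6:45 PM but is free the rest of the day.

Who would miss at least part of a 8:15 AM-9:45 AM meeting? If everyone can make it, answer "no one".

Yosef free: 10:00-14:00, 18:45-20:45 (invert busy blocks within the working day).
Jun free: 08:30-12:15, 18:30-19:15.
Lila free: 08:45-13:00, 18:15-19:00, 20:15-21:00 (invert busy blocks within the working day).
Dmitri free: 08:15-14:45, 16:30-19:15 (invert busy blocks within the working day).
Hamid free: 09:30-15:15, 18:45-21:00 (invert busy blocks within the working day).
Yosef: not fully free for 08:15-09:45. Jun: not fully free for 08:15-09:45. Lila: not fully free for 08:15-09:45. Dmitri: free for 08:15-09:45. Hamid: not fully free for 08:15-09:45.

Hamid, Jun, Lila, Yosef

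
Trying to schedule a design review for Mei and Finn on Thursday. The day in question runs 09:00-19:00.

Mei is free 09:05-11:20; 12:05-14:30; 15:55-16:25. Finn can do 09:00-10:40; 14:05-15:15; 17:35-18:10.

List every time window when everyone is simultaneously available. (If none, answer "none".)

Mei ∩ Finn: 09:05-10:40, 14:05-14:30.

09:05-10:40, 14:05-14:30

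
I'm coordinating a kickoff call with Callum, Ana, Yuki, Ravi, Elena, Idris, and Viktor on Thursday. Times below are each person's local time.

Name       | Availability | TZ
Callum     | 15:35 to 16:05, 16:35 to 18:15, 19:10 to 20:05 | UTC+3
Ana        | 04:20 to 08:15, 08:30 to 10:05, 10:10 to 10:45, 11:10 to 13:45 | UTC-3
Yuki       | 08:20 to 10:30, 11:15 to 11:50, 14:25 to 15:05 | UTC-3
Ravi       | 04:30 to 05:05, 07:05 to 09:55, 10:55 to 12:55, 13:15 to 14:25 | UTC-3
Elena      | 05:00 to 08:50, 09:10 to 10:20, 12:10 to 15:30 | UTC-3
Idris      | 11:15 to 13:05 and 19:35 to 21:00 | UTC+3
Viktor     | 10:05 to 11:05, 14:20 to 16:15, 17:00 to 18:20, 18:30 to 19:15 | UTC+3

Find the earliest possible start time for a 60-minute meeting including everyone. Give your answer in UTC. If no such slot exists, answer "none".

none

Callum in UTC: 12:35-13:05, 13:35-15:15, 16:10-17:05 (subtract 3h to convert from UTC+3).
Ana in UTC: 07:20-11:15, 11:30-13:05, 13:10-13:45, 14:10-16:45 (add 3h to convert from UTC-3).
Yuki in UTC: 11:20-13:30, 14:15-14:50, 17:25-18:05 (add 3h to convert from UTC-3).
Ravi in UTC: 07:30-08:05, 10:05-12:55, 13:55-15:55, 16:15-17:25 (add 3h to convert from UTC-3).
Elena in UTC: 08:00-11:50, 12:10-13:20, 15:10-18:30 (add 3h to convert from UTC-3).
Idris in UTC: 08:15-10:05, 16:35-18:00 (subtract 3h to convert from UTC+3).
Viktor in UTC: 07:05-08:05, 11:20-13:15, 14:00-15:20, 15:30-16:15 (subtract 3h to convert from UTC+3).
Callum ∩ Ana: 12:35-13:05, 13:35-13:45, 14:10-15:15, 16:10-16:45.
Callum ∩ Ana ∩ Yuki: 12:35-13:05, 14:15-14:50.
Callum ∩ Ana ∩ Yuki ∩ Ravi: 12:35-12:55, 14:15-14:50.
Callum ∩ Ana ∩ Yuki ∩ Ravi ∩ Elena: 12:35-12:55.
Callum ∩ Ana ∩ Yuki ∩ Ravi ∩ Elena ∩ Idris: ∅.
Callum ∩ Ana ∩ Yuki ∩ Ravi ∩ Elena ∩ Idris ∩ Viktor: ∅.
There is no time when everyone is free.
No common window is at least 60 minutes long.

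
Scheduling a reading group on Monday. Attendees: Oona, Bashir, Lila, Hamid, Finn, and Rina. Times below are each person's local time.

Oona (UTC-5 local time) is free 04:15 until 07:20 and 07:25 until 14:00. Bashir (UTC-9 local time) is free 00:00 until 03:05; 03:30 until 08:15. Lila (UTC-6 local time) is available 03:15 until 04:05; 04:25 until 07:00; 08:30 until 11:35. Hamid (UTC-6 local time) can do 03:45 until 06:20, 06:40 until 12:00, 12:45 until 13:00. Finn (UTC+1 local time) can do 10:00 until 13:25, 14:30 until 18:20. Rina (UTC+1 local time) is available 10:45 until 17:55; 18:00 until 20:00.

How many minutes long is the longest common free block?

145

Oona in UTC: 09:15-12:20, 12:25-19:00 (add 5h to convert from UTC-5).
Bashir in UTC: 09:00-12:05, 12:30-17:15 (add 9h to convert from UTC-9).
Lila in UTC: 09:15-10:05, 10:25-13:00, 14:30-17:35 (add 6h to convert from UTC-6).
Hamid in UTC: 09:45-12:20, 12:40-18:00, 18:45-19:00 (add 6h to convert from UTC-6).
Finn in UTC: 09:00-12:25, 13:30-17:20 (subtract 1h to convert from UTC+1).
Rina in UTC: 09:45-16:55, 17:00-19:00 (subtract 1h to convert from UTC+1).
Oona ∩ Bashir: 09:15-12:05, 12:30-17:15.
Oona ∩ Bashir ∩ Lila: 09:15-10:05, 10:25-12:05, 12:30-13:00, 14:30-17:15.
Oona ∩ Bashir ∩ Lila ∩ Hamid: 09:45-10:05, 10:25-12:05, 12:40-13:00, 14:30-17:15.
Oona ∩ Bashir ∩ Lila ∩ Hamid ∩ Finn: 09:45-10:05, 10:25-12:05, 14:30-17:15.
Oona ∩ Bashir ∩ Lila ∩ Hamid ∩ Finn ∩ Rina: 09:45-10:05, 10:25-12:05, 14:30-16:55, 17:00-17:15.
The longest is 14:30-16:55 at 145 minutes.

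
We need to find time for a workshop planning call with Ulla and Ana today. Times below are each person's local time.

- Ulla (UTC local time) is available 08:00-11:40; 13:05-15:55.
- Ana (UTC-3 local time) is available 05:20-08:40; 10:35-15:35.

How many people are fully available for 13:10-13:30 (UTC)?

Ulla in UTC: 08:00-11:40, 13:05-15:55.
Ana in UTC: 08:20-11:40, 13:35-18:35 (add 3h to convert from UTC-3).
Ulla can make the full 13:10-13:30 slot — that's 1.

1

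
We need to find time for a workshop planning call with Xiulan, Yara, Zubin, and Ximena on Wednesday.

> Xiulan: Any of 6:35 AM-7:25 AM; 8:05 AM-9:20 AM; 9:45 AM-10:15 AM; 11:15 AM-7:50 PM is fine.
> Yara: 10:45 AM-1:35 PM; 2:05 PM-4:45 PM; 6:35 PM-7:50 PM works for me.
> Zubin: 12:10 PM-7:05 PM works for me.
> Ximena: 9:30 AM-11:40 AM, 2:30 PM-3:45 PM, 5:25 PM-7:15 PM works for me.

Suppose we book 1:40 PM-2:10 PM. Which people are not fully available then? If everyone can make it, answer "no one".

Ximena, Yara

Xiulan: free for 13:40-14:10. Yara: not fully free for 13:40-14:10. Zubin: free for 13:40-14:10. Ximena: not fully free for 13:40-14:10.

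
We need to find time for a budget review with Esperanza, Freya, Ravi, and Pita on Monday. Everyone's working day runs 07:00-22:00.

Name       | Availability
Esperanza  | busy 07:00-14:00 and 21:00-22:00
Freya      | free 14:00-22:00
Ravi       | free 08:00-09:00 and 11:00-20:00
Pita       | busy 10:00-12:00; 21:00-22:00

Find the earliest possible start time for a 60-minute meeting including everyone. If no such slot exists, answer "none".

14:00

Esperanza free: 14:00-21:00 (invert busy blocks within the working day).
Freya free: 14:00-22:00.
Ravi free: 08:00-09:00, 11:00-20:00.
Pita free: 07:00-10:00, 12:00-21:00 (invert busy blocks within the working day).
Esperanza ∩ Freya: 14:00-21:00.
Esperanza ∩ Freya ∩ Ravi: 14:00-20:00.
Esperanza ∩ Freya ∩ Ravi ∩ Pita: 14:00-20:00.
So the common availability across everyone is 14:00-20:00.
The first common window of at least 60 minutes is 14:00-20:00, so the earliest start is 14:00.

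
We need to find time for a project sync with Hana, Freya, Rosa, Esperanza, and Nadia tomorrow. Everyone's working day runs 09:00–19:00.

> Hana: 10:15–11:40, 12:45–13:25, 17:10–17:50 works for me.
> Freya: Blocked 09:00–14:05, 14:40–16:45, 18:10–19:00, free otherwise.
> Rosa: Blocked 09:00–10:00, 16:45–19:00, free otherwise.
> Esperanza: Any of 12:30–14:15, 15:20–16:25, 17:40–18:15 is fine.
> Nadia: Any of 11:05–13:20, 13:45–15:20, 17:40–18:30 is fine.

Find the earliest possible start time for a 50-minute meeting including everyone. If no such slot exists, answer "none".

Hana free: 10:15-11:40, 12:45-13:25, 17:10-17:50.
Freya free: 14:05-14:40, 16:45-18:10 (invert busy blocks within the working day).
Rosa free: 10:00-16:45 (invert busy blocks within the working day).
Esperanza free: 12:30-14:15, 15:20-16:25, 17:40-18:15.
Nadia free: 11:05-13:20, 13:45-15:20, 17:40-18:30.
Hana ∩ Freya: 17:10-17:50.
Hana ∩ Freya ∩ Rosa: ∅.
Hana ∩ Freya ∩ Rosa ∩ Esperanza: ∅.
Hana ∩ Freya ∩ Rosa ∩ Esperanza ∩ Nadia: ∅.
There is no time when everyone is free.
No common window is at least 50 minutes long.

none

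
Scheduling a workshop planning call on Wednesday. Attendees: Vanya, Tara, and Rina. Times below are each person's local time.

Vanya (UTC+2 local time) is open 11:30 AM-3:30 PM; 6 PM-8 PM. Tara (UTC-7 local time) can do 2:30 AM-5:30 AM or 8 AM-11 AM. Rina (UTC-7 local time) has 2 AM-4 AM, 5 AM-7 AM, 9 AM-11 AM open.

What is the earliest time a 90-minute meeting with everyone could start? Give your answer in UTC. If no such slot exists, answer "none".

Vanya in UTC: 09:30-13:30, 16:00-18:00 (subtract 2h to convert from UTC+2).
Tara in UTC: 09:30-12:30, 15:00-18:00 (add 7h to convert from UTC-7).
Rina in UTC: 09:00-11:00, 12:00-14:00, 16:00-18:00 (add 7h to convert from UTC-7).
Vanya ∩ Tara: 09:30-12:30, 16:00-18:00.
Vanya ∩ Tara ∩ Rina: 09:30-11:00, 12:00-12:30, 16:00-18:00.
The first common window of at least 90 minutes is 09:30-11:00, so the earliest start is 09:30.

09:30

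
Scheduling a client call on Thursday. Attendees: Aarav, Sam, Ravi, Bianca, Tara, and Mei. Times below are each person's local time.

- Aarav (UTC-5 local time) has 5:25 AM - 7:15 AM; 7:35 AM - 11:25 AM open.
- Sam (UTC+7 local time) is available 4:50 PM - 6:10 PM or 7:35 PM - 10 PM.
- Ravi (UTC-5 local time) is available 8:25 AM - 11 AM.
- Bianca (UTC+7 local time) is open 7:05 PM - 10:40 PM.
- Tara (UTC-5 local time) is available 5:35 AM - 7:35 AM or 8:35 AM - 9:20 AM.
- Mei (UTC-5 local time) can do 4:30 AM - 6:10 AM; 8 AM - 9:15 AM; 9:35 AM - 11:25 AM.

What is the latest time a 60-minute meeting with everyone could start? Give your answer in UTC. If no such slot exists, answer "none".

none

Aarav in UTC: 10:25-12:15, 12:35-16:25 (add 5h to convert from UTC-5).
Sam in UTC: 09:50-11:10, 12:35-15:00 (subtract 7h to convert from UTC+7).
Ravi in UTC: 13:25-16:00 (add 5h to convert from UTC-5).
Bianca in UTC: 12:05-15:40 (subtract 7h to convert from UTC+7).
Tara in UTC: 10:35-12:35, 13:35-14:20 (add 5h to convert from UTC-5).
Mei in UTC: 09:30-11:10, 13:00-14:15, 14:35-16:25 (add 5h to convert from UTC-5).
Aarav ∩ Sam: 10:25-11:10, 12:35-15:00.
Aarav ∩ Sam ∩ Ravi: 13:25-15:00.
Aarav ∩ Sam ∩ Ravi ∩ Bianca: 13:25-15:00.
Aarav ∩ Sam ∩ Ravi ∩ Bianca ∩ Tara: 13:35-14:20.
Aarav ∩ Sam ∩ Ravi ∩ Bianca ∩ Tara ∩ Mei: 13:35-14:15.
No common window is at least 60 minutes long.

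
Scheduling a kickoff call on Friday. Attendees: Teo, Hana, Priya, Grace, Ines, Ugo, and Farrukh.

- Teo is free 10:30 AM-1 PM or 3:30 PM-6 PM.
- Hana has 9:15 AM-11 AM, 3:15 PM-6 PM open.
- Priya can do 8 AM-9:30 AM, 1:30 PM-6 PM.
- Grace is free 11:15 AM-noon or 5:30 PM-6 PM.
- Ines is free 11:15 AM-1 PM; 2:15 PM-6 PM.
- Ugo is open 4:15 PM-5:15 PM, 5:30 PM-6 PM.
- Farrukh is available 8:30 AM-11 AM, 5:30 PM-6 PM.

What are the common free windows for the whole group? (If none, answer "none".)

17:30-18:00

Teo ∩ Hana: 10:30-11:00, 15:30-18:00.
Teo ∩ Hana ∩ Priya: 15:30-18:00.
Teo ∩ Hana ∩ Priya ∩ Grace: 17:30-18:00.
Teo ∩ Hana ∩ Priya ∩ Grace ∩ Ines: 17:30-18:00.
Teo ∩ Hana ∩ Priya ∩ Grace ∩ Ines ∩ Ugo: 17:30-18:00.
Teo ∩ Hana ∩ Priya ∩ Grace ∩ Ines ∩ Ugo ∩ Farrukh: 17:30-18:00.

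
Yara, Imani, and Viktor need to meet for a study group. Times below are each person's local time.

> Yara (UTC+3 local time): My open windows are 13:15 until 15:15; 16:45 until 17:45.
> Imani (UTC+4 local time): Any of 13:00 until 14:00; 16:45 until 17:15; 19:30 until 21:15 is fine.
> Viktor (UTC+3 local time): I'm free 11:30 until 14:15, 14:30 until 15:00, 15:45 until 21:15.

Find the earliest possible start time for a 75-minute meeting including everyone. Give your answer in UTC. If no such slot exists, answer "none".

none

Yara in UTC: 10:15-12:15, 13:45-14:45 (subtract 3h to convert from UTC+3).
Imani in UTC: 09:00-10:00, 12:45-13:15, 15:30-17:15 (subtract 4h to convert from UTC+4).
Viktor in UTC: 08:30-11:15, 11:30-12:00, 12:45-18:15 (subtract 3h to convert from UTC+3).
Yara ∩ Imani: ∅.
Yara ∩ Imani ∩ Viktor: ∅.
There is no time when everyone is free.
No common window is at least 75 minutes long.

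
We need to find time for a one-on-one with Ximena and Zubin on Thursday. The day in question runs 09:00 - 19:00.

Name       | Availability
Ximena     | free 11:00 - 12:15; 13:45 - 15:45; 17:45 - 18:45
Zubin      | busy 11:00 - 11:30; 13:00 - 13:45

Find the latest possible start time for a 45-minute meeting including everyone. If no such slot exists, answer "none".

18:00

Ximena free: 11:00-12:15, 13:45-15:45, 17:45-18:45.
Zubin free: 09:00-11:00, 11:30-13:00, 13:45-19:00 (invert busy blocks within the working day).
Ximena ∩ Zubin: 11:30-12:15, 13:45-15:45, 17:45-18:45.
The last common window of at least 45 minutes is 17:45-18:45; a 45-minute meeting can start as late as 18:00 and still end by 18:45.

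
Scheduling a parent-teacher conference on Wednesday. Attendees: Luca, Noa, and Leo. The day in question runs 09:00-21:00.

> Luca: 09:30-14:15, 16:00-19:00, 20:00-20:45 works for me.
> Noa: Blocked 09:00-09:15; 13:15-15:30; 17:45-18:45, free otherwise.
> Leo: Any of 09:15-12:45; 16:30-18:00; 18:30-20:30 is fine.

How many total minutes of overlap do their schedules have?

Luca free: 09:30-14:15, 16:00-19:00, 20:00-20:45.
Noa free: 09:15-13:15, 15:30-17:45, 18:45-21:00 (invert busy blocks within the working day).
Leo free: 09:15-12:45, 16:30-18:00, 18:30-20:30.
Luca ∩ Noa: 09:30-13:15, 16:00-17:45, 18:45-19:00, 20:00-20:45.
Luca ∩ Noa ∩ Leo: 09:30-12:45, 16:30-17:45, 18:45-19:00, 20:00-20:30.
Summing the common windows: 195 + 75 + 15 + 30 = 315 minutes.

315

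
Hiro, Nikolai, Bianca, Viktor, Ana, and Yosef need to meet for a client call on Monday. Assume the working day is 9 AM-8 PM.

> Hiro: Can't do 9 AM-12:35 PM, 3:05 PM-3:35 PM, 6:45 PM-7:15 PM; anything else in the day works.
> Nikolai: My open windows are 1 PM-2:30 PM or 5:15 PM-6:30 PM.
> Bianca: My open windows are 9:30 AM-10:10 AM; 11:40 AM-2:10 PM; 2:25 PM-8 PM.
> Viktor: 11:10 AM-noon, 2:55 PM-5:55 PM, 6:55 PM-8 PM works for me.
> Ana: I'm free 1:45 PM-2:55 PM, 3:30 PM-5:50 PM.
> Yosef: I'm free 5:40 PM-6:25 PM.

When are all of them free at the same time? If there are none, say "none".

17:40-17:50

Hiro free: 12:35-15:05, 15:35-18:45, 19:15-20:00 (invert busy blocks within the working day).
Nikolai free: 13:00-14:30, 17:15-18:30.
Bianca free: 09:30-10:10, 11:40-14:10, 14:25-20:00.
Viktor free: 11:10-12:00, 14:55-17:55, 18:55-20:00.
Ana free: 13:45-14:55, 15:30-17:50.
Yosef free: 17:40-18:25.
Hiro ∩ Nikolai: 13:00-14:30, 17:15-18:30.
Hiro ∩ Nikolai ∩ Bianca: 13:00-14:10, 14:25-14:30, 17:15-18:30.
Hiro ∩ Nikolai ∩ Bianca ∩ Viktor: 17:15-17:55.
Hiro ∩ Nikolai ∩ Bianca ∩ Viktor ∩ Ana: 17:15-17:50.
Hiro ∩ Nikolai ∩ Bianca ∩ Viktor ∩ Ana ∩ Yosef: 17:40-17:50.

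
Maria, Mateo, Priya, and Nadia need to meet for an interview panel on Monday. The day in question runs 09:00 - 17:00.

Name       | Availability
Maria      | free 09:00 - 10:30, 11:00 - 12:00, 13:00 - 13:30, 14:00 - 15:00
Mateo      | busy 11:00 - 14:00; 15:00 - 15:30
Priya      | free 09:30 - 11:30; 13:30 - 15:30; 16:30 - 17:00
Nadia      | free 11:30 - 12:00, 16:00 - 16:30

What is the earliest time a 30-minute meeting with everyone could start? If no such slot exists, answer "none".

none

Maria free: 09:00-10:30, 11:00-12:00, 13:00-13:30, 14:00-15:00.
Mateo free: 09:00-11:00, 14:00-15:00, 15:30-17:00 (invert busy blocks within the working day).
Priya free: 09:30-11:30, 13:30-15:30, 16:30-17:00.
Nadia free: 11:30-12:00, 16:00-16:30.
Maria ∩ Mateo: 09:00-10:30, 14:00-15:00.
Maria ∩ Mateo ∩ Priya: 09:30-10:30, 14:00-15:00.
Maria ∩ Mateo ∩ Priya ∩ Nadia: ∅.
There is no time when everyone is free.
No common window is at least 30 minutes long.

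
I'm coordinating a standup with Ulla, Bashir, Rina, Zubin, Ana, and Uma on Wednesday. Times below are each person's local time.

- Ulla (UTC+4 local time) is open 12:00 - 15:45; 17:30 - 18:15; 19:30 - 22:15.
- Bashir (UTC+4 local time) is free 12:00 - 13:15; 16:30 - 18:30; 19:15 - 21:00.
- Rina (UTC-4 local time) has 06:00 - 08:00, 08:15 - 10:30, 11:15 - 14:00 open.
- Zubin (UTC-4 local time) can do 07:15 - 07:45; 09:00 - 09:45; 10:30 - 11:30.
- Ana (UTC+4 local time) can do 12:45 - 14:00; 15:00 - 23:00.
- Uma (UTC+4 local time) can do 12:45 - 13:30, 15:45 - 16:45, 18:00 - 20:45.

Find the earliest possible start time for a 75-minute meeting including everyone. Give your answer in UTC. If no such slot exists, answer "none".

Ulla in UTC: 08:00-11:45, 13:30-14:15, 15:30-18:15 (subtract 4h to convert from UTC+4).
Bashir in UTC: 08:00-09:15, 12:30-14:30, 15:15-17:00 (subtract 4h to convert from UTC+4).
Rina in UTC: 10:00-12:00, 12:15-14:30, 15:15-18:00 (add 4h to convert from UTC-4).
Zubin in UTC: 11:15-11:45, 13:00-13:45, 14:30-15:30 (add 4h to convert from UTC-4).
Ana in UTC: 08:45-10:00, 11:00-19:00 (subtract 4h to convert from UTC+4).
Uma in UTC: 08:45-09:30, 11:45-12:45, 14:00-16:45 (subtract 4h to convert from UTC+4).
Ulla ∩ Bashir: 08:00-09:15, 13:30-14:15, 15:30-17:00.
Ulla ∩ Bashir ∩ Rina: 13:30-14:15, 15:30-17:00.
Ulla ∩ Bashir ∩ Rina ∩ Zubin: 13:30-13:45.
Ulla ∩ Bashir ∩ Rina ∩ Zubin ∩ Ana: 13:30-13:45.
Ulla ∩ Bashir ∩ Rina ∩ Zubin ∩ Ana ∩ Uma: ∅.
There is no time when everyone is free.
No common window is at least 75 minutes long.

none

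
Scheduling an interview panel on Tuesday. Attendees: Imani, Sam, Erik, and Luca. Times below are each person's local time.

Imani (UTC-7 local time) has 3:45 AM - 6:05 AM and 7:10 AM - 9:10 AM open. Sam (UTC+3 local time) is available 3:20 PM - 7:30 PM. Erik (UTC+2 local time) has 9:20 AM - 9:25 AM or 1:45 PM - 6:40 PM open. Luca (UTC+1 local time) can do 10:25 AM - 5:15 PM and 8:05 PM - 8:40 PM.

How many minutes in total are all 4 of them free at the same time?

165

Imani in UTC: 10:45-13:05, 14:10-16:10 (add 7h to convert from UTC-7).
Sam in UTC: 12:20-16:30 (subtract 3h to convert from UTC+3).
Erik in UTC: 07:20-07:25, 11:45-16:40 (subtract 2h to convert from UTC+2).
Luca in UTC: 09:25-16:15, 19:05-19:40 (subtract 1h to convert from UTC+1).
Imani ∩ Sam: 12:20-13:05, 14:10-16:10.
Imani ∩ Sam ∩ Erik: 12:20-13:05, 14:10-16:10.
Imani ∩ Sam ∩ Erik ∩ Luca: 12:20-13:05, 14:10-16:10.
Summing the common windows: 45 + 120 = 165 minutes.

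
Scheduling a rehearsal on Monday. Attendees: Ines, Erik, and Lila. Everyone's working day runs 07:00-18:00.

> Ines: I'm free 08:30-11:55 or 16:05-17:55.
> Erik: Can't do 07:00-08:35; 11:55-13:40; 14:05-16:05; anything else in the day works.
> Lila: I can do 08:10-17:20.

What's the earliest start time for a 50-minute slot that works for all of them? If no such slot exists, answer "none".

Ines free: 08:30-11:55, 16:05-17:55.
Erik free: 08:35-11:55, 13:40-14:05, 16:05-18:00 (invert busy blocks within the working day).
Lila free: 08:10-17:20.
Ines ∩ Erik: 08:35-11:55, 16:05-17:55.
Ines ∩ Erik ∩ Lila: 08:35-11:55, 16:05-17:20.
The first common window of at least 50 minutes is 08:35-11:55, so the earliest start is 08:35.

08:35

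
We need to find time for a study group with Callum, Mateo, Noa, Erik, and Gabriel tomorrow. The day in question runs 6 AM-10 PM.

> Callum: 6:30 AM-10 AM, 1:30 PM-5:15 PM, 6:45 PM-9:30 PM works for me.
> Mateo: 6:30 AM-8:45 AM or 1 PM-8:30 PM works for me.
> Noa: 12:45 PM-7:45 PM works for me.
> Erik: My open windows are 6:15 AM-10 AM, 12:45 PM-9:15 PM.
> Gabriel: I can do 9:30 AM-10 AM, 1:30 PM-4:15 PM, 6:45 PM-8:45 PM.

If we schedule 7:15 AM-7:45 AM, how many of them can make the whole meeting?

Callum, Mateo, and Erik can make the full 07:15-07:45 slot — that's 3.

3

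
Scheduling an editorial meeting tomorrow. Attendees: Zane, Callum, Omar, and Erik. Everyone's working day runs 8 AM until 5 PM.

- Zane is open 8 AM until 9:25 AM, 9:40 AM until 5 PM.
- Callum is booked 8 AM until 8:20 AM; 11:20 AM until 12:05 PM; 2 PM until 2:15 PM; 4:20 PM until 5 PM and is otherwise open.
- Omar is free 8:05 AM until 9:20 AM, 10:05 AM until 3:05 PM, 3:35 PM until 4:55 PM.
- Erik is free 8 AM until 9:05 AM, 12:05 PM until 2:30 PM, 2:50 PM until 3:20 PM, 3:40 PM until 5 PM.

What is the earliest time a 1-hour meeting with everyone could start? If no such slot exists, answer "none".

Zane free: 08:00-09:25, 09:40-17:00.
Callum free: 08:20-11:20, 12:05-14:00, 14:15-16:20 (invert busy blocks within the working day).
Omar free: 08:05-09:20, 10:05-15:05, 15:35-16:55.
Erik free: 08:00-09:05, 12:05-14:30, 14:50-15:20, 15:40-17:00.
Zane ∩ Callum: 08:20-09:25, 09:40-11:20, 12:05-14:00, 14:15-16:20.
Zane ∩ Callum ∩ Omar: 08:20-09:20, 10:05-11:20, 12:05-14:00, 14:15-15:05, 15:35-16:20.
Zane ∩ Callum ∩ Omar ∩ Erik: 08:20-09:05, 12:05-14:00, 14:15-14:30, 14:50-15:05, 15:40-16:20.
The first common window of at least 60 minutes is 12:05-14:00, so the earliest start is 12:05.

12:05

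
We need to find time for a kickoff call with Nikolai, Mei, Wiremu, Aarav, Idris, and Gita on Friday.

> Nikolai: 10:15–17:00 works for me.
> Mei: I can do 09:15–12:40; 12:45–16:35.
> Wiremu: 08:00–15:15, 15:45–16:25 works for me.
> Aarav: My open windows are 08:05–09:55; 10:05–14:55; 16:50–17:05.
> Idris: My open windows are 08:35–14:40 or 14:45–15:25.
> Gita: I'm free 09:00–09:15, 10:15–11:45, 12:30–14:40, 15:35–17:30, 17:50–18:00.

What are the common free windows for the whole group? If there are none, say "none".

10:15-11:45, 12:30-12:40, 12:45-14:40

Nikolai ∩ Mei: 10:15-12:40, 12:45-16:35.
Nikolai ∩ Mei ∩ Wiremu: 10:15-12:40, 12:45-15:15, 15:45-16:25.
Nikolai ∩ Mei ∩ Wiremu ∩ Aarav: 10:15-12:40, 12:45-14:55.
Nikolai ∩ Mei ∩ Wiremu ∩ Aarav ∩ Idris: 10:15-12:40, 12:45-14:40, 14:45-14:55.
Nikolai ∩ Mei ∩ Wiremu ∩ Aarav ∩ Idris ∩ Gita: 10:15-11:45, 12:30-12:40, 12:45-14:40.
Those are the intersection windows.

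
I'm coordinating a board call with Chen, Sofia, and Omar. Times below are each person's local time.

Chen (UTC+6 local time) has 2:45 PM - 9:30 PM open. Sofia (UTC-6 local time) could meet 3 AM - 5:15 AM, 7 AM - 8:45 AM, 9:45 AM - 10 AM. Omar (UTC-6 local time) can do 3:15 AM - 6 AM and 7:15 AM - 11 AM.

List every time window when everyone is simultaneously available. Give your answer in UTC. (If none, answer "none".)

09:15-11:15, 13:15-14:45

Chen in UTC: 08:45-15:30 (subtract 6h to convert from UTC+6).
Sofia in UTC: 09:00-11:15, 13:00-14:45, 15:45-16:00 (add 6h to convert from UTC-6).
Omar in UTC: 09:15-12:00, 13:15-17:00 (add 6h to convert from UTC-6).
Chen ∩ Sofia: 09:00-11:15, 13:00-14:45.
Chen ∩ Sofia ∩ Omar: 09:15-11:15, 13:15-14:45.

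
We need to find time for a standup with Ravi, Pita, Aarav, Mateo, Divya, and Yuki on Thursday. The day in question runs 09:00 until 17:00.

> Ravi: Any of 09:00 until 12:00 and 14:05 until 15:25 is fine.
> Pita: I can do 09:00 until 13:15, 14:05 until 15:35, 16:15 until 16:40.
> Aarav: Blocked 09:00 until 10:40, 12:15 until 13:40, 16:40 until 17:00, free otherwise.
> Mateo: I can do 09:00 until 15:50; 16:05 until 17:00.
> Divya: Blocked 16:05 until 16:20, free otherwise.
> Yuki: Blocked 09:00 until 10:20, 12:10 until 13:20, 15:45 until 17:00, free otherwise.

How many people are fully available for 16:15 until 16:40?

Ravi free: 09:00-12:00, 14:05-15:25.
Pita free: 09:00-13:15, 14:05-15:35, 16:15-16:40.
Aarav free: 10:40-12:15, 13:40-16:40 (invert busy blocks within the working day).
Mateo free: 09:00-15:50, 16:05-17:00.
Divya free: 09:00-16:05, 16:20-17:00 (invert busy blocks within the working day).
Yuki free: 10:20-12:10, 13:20-15:45 (invert busy blocks within the working day).
Pita, Aarav, and Mateo can make the full 16:15-16:40 slot — that's 3.

3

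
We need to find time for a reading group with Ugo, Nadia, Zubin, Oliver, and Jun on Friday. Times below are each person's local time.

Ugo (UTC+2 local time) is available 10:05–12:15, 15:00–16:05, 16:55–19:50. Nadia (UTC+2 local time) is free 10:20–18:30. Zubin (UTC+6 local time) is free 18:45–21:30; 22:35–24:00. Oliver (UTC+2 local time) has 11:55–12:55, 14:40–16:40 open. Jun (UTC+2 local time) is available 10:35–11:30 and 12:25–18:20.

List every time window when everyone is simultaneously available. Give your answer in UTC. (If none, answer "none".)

13:00-14:05

Ugo in UTC: 08:05-10:15, 13:00-14:05, 14:55-17:50 (subtract 2h to convert from UTC+2).
Nadia in UTC: 08:20-16:30 (subtract 2h to convert from UTC+2).
Zubin in UTC: 12:45-15:30, 16:35-18:00 (subtract 6h to convert from UTC+6).
Oliver in UTC: 09:55-10:55, 12:40-14:40 (subtract 2h to convert from UTC+2).
Jun in UTC: 08:35-09:30, 10:25-16:20 (subtract 2h to convert from UTC+2).
Ugo ∩ Nadia: 08:20-10:15, 13:00-14:05, 14:55-16:30.
Ugo ∩ Nadia ∩ Zubin: 13:00-14:05, 14:55-15:30.
Ugo ∩ Nadia ∩ Zubin ∩ Oliver: 13:00-14:05.
Ugo ∩ Nadia ∩ Zubin ∩ Oliver ∩ Jun: 13:00-14:05.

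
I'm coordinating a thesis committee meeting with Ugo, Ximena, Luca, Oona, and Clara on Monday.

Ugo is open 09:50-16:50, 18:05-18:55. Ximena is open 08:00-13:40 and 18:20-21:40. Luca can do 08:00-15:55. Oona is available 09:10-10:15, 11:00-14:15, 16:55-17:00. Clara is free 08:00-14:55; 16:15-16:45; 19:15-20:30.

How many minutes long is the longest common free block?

160

Ugo ∩ Ximena: 09:50-13:40, 18:20-18:55.
Ugo ∩ Ximena ∩ Luca: 09:50-13:40.
Ugo ∩ Ximena ∩ Luca ∩ Oona: 09:50-10:15, 11:00-13:40.
Ugo ∩ Ximena ∩ Luca ∩ Oona ∩ Clara: 09:50-10:15, 11:00-13:40.
The longest is 11:00-13:40 at 160 minutes.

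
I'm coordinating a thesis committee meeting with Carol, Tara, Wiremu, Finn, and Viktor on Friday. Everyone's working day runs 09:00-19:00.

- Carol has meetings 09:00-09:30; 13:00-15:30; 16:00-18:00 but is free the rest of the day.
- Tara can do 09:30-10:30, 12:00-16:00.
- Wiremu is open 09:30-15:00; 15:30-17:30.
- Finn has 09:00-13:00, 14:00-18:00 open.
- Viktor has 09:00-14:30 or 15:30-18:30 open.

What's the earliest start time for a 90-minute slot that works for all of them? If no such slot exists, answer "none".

none

Carol free: 09:30-13:00, 15:30-16:00, 18:00-19:00 (invert busy blocks within the working day).
Tara free: 09:30-10:30, 12:00-16:00.
Wiremu free: 09:30-15:00, 15:30-17:30.
Finn free: 09:00-13:00, 14:00-18:00.
Viktor free: 09:00-14:30, 15:30-18:30.
Carol ∩ Tara: 09:30-10:30, 12:00-13:00, 15:30-16:00.
Carol ∩ Tara ∩ Wiremu: 09:30-10:30, 12:00-13:00, 15:30-16:00.
Carol ∩ Tara ∩ Wiremu ∩ Finn: 09:30-10:30, 12:00-13:00, 15:30-16:00.
Carol ∩ Tara ∩ Wiremu ∩ Finn ∩ Viktor: 09:30-10:30, 12:00-13:00, 15:30-16:00.
Those are the intersection windows.
No common window is at least 90 minutes long.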